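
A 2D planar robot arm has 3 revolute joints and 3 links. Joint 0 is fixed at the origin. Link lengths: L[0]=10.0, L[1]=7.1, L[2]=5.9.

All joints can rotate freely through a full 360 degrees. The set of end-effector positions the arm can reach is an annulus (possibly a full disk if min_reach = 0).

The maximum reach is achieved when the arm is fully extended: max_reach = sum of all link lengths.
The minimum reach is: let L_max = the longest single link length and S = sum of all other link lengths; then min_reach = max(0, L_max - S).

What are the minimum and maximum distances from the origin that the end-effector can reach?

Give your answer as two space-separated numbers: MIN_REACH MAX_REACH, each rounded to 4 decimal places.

Link lengths: [10.0, 7.1, 5.9]
max_reach = 10 + 7.1 + 5.9 = 23
L_max = max([10.0, 7.1, 5.9]) = 10
S (sum of others) = 23 - 10 = 13
min_reach = max(0, 10 - 13) = max(0, -3) = 0

Answer: 0.0000 23.0000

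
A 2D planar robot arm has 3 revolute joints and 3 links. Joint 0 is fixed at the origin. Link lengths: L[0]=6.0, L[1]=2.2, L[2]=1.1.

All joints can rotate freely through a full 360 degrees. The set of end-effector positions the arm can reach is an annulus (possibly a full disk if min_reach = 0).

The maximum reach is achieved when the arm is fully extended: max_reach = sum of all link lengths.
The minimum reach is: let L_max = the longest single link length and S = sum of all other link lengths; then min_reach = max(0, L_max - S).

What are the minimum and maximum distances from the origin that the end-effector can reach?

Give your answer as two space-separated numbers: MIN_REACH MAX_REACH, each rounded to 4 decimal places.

Answer: 2.7000 9.3000

Derivation:
Link lengths: [6.0, 2.2, 1.1]
max_reach = 6 + 2.2 + 1.1 = 9.3
L_max = max([6.0, 2.2, 1.1]) = 6
S (sum of others) = 9.3 - 6 = 3.3
min_reach = max(0, 6 - 3.3) = max(0, 2.7) = 2.7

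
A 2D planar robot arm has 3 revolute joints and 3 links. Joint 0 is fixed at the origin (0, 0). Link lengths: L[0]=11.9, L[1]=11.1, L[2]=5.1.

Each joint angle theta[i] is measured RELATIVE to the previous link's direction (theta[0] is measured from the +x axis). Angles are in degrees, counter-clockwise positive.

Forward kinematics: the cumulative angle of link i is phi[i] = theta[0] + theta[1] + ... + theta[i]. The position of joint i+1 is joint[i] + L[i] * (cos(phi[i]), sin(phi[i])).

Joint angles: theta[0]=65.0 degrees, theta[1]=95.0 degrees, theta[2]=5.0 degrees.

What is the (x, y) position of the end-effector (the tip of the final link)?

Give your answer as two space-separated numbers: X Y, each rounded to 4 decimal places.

joint[0] = (0.0000, 0.0000)  (base)
link 0: phi[0] = 65 = 65 deg
  cos(65 deg) = 0.4226, sin(65 deg) = 0.9063
  joint[1] = (0.0000, 0.0000) + 11.9 * (0.4226, 0.9063) = (0.0000 + 5.0292, 0.0000 + 10.7851) = (5.0292, 10.7851)
link 1: phi[1] = 65 + 95 = 160 deg
  cos(160 deg) = -0.9397, sin(160 deg) = 0.3420
  joint[2] = (5.0292, 10.7851) + 11.1 * (-0.9397, 0.3420) = (5.0292 + -10.4306, 10.7851 + 3.7964) = (-5.4014, 14.5815)
link 2: phi[2] = 65 + 95 + 5 = 165 deg
  cos(165 deg) = -0.9659, sin(165 deg) = 0.2588
  joint[3] = (-5.4014, 14.5815) + 5.1 * (-0.9659, 0.2588) = (-5.4014 + -4.9262, 14.5815 + 1.3200) = (-10.3277, 15.9015)
End effector: (-10.3277, 15.9015)

Answer: -10.3277 15.9015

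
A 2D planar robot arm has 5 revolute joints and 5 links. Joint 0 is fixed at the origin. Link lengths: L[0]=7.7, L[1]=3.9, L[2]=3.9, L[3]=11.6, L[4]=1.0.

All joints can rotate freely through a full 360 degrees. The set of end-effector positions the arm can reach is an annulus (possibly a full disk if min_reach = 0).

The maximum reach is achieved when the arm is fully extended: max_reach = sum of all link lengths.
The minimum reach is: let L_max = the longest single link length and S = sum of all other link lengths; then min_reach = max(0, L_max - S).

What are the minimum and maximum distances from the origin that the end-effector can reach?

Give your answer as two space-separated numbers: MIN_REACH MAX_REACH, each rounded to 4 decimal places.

Answer: 0.0000 28.1000

Derivation:
Link lengths: [7.7, 3.9, 3.9, 11.6, 1.0]
max_reach = 7.7 + 3.9 + 3.9 + 11.6 + 1 = 28.1
L_max = max([7.7, 3.9, 3.9, 11.6, 1.0]) = 11.6
S (sum of others) = 28.1 - 11.6 = 16.5
min_reach = max(0, 11.6 - 16.5) = max(0, -4.9) = 0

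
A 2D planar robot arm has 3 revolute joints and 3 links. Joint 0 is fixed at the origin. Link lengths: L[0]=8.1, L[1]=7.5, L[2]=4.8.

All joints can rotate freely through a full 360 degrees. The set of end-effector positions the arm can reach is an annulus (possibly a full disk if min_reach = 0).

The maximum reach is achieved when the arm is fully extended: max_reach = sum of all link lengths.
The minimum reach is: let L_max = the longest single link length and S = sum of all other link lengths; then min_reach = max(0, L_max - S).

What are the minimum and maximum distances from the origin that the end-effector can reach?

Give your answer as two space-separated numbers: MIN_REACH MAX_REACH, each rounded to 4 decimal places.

Answer: 0.0000 20.4000

Derivation:
Link lengths: [8.1, 7.5, 4.8]
max_reach = 8.1 + 7.5 + 4.8 = 20.4
L_max = max([8.1, 7.5, 4.8]) = 8.1
S (sum of others) = 20.4 - 8.1 = 12.3
min_reach = max(0, 8.1 - 12.3) = max(0, -4.2) = 0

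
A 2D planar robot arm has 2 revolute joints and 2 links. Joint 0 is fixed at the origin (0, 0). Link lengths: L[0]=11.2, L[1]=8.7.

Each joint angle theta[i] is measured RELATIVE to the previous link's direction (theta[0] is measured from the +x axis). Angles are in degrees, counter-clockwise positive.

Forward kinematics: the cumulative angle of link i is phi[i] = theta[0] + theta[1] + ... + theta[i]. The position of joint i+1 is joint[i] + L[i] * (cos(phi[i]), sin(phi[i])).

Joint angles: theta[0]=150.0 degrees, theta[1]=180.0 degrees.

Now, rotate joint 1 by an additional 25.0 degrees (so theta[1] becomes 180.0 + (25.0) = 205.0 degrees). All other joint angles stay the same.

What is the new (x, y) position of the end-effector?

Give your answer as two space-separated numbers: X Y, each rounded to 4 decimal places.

joint[0] = (0.0000, 0.0000)  (base)
link 0: phi[0] = 150 = 150 deg
  cos(150 deg) = -0.8660, sin(150 deg) = 0.5000
  joint[1] = (0.0000, 0.0000) + 11.2 * (-0.8660, 0.5000) = (0.0000 + -9.6995, 0.0000 + 5.6000) = (-9.6995, 5.6000)
link 1: phi[1] = 150 + 205 = 355 deg
  cos(355 deg) = 0.9962, sin(355 deg) = -0.0872
  joint[2] = (-9.6995, 5.6000) + 8.7 * (0.9962, -0.0872) = (-9.6995 + 8.6669, 5.6000 + -0.7583) = (-1.0326, 4.8417)
End effector: (-1.0326, 4.8417)

Answer: -1.0326 4.8417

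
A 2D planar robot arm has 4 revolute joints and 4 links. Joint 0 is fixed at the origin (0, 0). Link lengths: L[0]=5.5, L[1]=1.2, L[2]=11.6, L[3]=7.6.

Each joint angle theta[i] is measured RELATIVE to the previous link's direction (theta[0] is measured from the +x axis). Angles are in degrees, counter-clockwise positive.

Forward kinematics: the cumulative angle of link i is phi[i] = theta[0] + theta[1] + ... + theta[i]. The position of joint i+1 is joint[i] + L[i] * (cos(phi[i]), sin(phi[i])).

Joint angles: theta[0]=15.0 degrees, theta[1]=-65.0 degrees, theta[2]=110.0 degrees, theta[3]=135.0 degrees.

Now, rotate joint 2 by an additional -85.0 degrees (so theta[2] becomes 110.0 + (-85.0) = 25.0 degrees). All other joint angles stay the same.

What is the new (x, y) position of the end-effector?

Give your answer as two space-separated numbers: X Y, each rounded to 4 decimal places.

Answer: 13.9978 2.7435

Derivation:
joint[0] = (0.0000, 0.0000)  (base)
link 0: phi[0] = 15 = 15 deg
  cos(15 deg) = 0.9659, sin(15 deg) = 0.2588
  joint[1] = (0.0000, 0.0000) + 5.5 * (0.9659, 0.2588) = (0.0000 + 5.3126, 0.0000 + 1.4235) = (5.3126, 1.4235)
link 1: phi[1] = 15 + -65 = -50 deg
  cos(-50 deg) = 0.6428, sin(-50 deg) = -0.7660
  joint[2] = (5.3126, 1.4235) + 1.2 * (0.6428, -0.7660) = (5.3126 + 0.7713, 1.4235 + -0.9193) = (6.0839, 0.5043)
link 2: phi[2] = 15 + -65 + 25 = -25 deg
  cos(-25 deg) = 0.9063, sin(-25 deg) = -0.4226
  joint[3] = (6.0839, 0.5043) + 11.6 * (0.9063, -0.4226) = (6.0839 + 10.5132, 0.5043 + -4.9024) = (16.5971, -4.3981)
link 3: phi[3] = 15 + -65 + 25 + 135 = 110 deg
  cos(110 deg) = -0.3420, sin(110 deg) = 0.9397
  joint[4] = (16.5971, -4.3981) + 7.6 * (-0.3420, 0.9397) = (16.5971 + -2.5994, -4.3981 + 7.1417) = (13.9978, 2.7435)
End effector: (13.9978, 2.7435)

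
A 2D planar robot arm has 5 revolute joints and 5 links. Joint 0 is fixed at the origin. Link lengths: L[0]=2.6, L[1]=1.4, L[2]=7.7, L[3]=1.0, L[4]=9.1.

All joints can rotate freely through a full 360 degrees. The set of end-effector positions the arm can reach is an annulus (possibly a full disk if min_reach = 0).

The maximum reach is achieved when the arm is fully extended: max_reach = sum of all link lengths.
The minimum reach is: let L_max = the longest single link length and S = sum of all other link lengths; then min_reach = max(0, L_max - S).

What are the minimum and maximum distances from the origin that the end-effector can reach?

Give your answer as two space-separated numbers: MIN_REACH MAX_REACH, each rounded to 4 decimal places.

Link lengths: [2.6, 1.4, 7.7, 1.0, 9.1]
max_reach = 2.6 + 1.4 + 7.7 + 1 + 9.1 = 21.8
L_max = max([2.6, 1.4, 7.7, 1.0, 9.1]) = 9.1
S (sum of others) = 21.8 - 9.1 = 12.7
min_reach = max(0, 9.1 - 12.7) = max(0, -3.6) = 0

Answer: 0.0000 21.8000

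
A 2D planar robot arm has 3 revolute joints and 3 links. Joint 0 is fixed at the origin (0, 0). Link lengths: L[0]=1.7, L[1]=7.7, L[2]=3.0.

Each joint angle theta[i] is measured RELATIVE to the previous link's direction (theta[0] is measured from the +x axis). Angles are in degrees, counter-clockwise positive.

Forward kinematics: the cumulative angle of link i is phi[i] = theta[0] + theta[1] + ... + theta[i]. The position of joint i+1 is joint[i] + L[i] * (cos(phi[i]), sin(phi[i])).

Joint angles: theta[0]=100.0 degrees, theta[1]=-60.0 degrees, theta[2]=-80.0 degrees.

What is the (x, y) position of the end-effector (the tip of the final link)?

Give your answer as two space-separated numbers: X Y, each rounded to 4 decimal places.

Answer: 7.9015 4.6953

Derivation:
joint[0] = (0.0000, 0.0000)  (base)
link 0: phi[0] = 100 = 100 deg
  cos(100 deg) = -0.1736, sin(100 deg) = 0.9848
  joint[1] = (0.0000, 0.0000) + 1.7 * (-0.1736, 0.9848) = (0.0000 + -0.2952, 0.0000 + 1.6742) = (-0.2952, 1.6742)
link 1: phi[1] = 100 + -60 = 40 deg
  cos(40 deg) = 0.7660, sin(40 deg) = 0.6428
  joint[2] = (-0.2952, 1.6742) + 7.7 * (0.7660, 0.6428) = (-0.2952 + 5.8985, 1.6742 + 4.9495) = (5.6033, 6.6236)
link 2: phi[2] = 100 + -60 + -80 = -40 deg
  cos(-40 deg) = 0.7660, sin(-40 deg) = -0.6428
  joint[3] = (5.6033, 6.6236) + 3 * (0.7660, -0.6428) = (5.6033 + 2.2981, 6.6236 + -1.9284) = (7.9015, 4.6953)
End effector: (7.9015, 4.6953)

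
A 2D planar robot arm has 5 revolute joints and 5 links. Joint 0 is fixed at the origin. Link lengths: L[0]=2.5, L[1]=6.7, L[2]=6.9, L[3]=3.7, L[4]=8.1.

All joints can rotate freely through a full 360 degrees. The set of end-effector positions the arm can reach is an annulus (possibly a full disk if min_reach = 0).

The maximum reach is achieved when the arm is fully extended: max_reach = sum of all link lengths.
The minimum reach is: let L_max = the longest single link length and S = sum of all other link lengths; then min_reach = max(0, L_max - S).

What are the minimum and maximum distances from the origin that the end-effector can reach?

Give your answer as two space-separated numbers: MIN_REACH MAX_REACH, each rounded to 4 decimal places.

Link lengths: [2.5, 6.7, 6.9, 3.7, 8.1]
max_reach = 2.5 + 6.7 + 6.9 + 3.7 + 8.1 = 27.9
L_max = max([2.5, 6.7, 6.9, 3.7, 8.1]) = 8.1
S (sum of others) = 27.9 - 8.1 = 19.8
min_reach = max(0, 8.1 - 19.8) = max(0, -11.7) = 0

Answer: 0.0000 27.9000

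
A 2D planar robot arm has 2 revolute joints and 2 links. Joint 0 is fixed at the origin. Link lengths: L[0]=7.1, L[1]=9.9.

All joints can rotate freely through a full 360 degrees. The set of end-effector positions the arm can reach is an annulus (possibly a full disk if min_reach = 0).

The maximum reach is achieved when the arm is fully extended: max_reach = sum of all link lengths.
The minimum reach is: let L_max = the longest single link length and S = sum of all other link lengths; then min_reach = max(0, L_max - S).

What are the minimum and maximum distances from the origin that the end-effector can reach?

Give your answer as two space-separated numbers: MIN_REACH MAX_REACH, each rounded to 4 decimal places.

Answer: 2.8000 17.0000

Derivation:
Link lengths: [7.1, 9.9]
max_reach = 7.1 + 9.9 = 17
L_max = max([7.1, 9.9]) = 9.9
S (sum of others) = 17 - 9.9 = 7.1
min_reach = max(0, 9.9 - 7.1) = max(0, 2.8) = 2.8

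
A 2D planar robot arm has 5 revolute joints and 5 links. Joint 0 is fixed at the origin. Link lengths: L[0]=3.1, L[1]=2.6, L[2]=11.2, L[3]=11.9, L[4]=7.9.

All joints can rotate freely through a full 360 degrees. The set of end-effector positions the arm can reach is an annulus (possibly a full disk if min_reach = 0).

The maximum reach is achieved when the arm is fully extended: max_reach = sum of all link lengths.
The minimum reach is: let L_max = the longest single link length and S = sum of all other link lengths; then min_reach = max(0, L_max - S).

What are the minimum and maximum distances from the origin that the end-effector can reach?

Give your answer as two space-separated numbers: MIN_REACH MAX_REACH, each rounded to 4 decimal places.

Link lengths: [3.1, 2.6, 11.2, 11.9, 7.9]
max_reach = 3.1 + 2.6 + 11.2 + 11.9 + 7.9 = 36.7
L_max = max([3.1, 2.6, 11.2, 11.9, 7.9]) = 11.9
S (sum of others) = 36.7 - 11.9 = 24.8
min_reach = max(0, 11.9 - 24.8) = max(0, -12.9) = 0

Answer: 0.0000 36.7000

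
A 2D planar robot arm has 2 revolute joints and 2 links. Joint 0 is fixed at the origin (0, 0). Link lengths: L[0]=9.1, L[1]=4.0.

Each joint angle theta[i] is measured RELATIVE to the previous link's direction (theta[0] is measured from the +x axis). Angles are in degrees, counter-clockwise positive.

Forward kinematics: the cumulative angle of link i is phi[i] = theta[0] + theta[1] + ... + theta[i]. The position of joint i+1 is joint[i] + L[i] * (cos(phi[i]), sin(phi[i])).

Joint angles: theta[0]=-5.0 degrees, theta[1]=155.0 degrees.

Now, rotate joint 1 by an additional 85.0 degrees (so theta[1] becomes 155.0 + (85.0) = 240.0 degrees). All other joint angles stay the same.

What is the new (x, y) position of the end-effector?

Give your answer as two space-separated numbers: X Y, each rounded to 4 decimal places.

Answer: 6.7711 -4.0697

Derivation:
joint[0] = (0.0000, 0.0000)  (base)
link 0: phi[0] = -5 = -5 deg
  cos(-5 deg) = 0.9962, sin(-5 deg) = -0.0872
  joint[1] = (0.0000, 0.0000) + 9.1 * (0.9962, -0.0872) = (0.0000 + 9.0654, 0.0000 + -0.7931) = (9.0654, -0.7931)
link 1: phi[1] = -5 + 240 = 235 deg
  cos(235 deg) = -0.5736, sin(235 deg) = -0.8192
  joint[2] = (9.0654, -0.7931) + 4 * (-0.5736, -0.8192) = (9.0654 + -2.2943, -0.7931 + -3.2766) = (6.7711, -4.0697)
End effector: (6.7711, -4.0697)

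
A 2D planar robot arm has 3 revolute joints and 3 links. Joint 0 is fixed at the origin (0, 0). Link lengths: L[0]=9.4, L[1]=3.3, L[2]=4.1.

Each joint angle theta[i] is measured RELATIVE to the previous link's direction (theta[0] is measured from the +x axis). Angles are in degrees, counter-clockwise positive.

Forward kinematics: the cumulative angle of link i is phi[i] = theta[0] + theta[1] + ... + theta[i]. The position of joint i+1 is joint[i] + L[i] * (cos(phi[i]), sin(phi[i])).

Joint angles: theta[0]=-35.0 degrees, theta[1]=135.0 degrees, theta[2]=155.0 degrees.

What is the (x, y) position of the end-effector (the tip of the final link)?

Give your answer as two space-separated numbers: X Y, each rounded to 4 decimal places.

Answer: 6.0658 -6.1020

Derivation:
joint[0] = (0.0000, 0.0000)  (base)
link 0: phi[0] = -35 = -35 deg
  cos(-35 deg) = 0.8192, sin(-35 deg) = -0.5736
  joint[1] = (0.0000, 0.0000) + 9.4 * (0.8192, -0.5736) = (0.0000 + 7.7000, 0.0000 + -5.3916) = (7.7000, -5.3916)
link 1: phi[1] = -35 + 135 = 100 deg
  cos(100 deg) = -0.1736, sin(100 deg) = 0.9848
  joint[2] = (7.7000, -5.3916) + 3.3 * (-0.1736, 0.9848) = (7.7000 + -0.5730, -5.3916 + 3.2499) = (7.1270, -2.1418)
link 2: phi[2] = -35 + 135 + 155 = 255 deg
  cos(255 deg) = -0.2588, sin(255 deg) = -0.9659
  joint[3] = (7.1270, -2.1418) + 4.1 * (-0.2588, -0.9659) = (7.1270 + -1.0612, -2.1418 + -3.9603) = (6.0658, -6.1020)
End effector: (6.0658, -6.1020)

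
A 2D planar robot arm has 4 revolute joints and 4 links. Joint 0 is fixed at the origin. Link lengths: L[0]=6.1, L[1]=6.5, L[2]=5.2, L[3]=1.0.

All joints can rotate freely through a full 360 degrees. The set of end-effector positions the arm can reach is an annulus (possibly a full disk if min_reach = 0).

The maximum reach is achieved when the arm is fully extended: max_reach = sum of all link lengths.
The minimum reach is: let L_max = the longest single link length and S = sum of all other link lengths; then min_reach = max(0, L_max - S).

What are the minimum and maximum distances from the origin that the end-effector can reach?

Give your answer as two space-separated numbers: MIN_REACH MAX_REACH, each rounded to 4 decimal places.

Answer: 0.0000 18.8000

Derivation:
Link lengths: [6.1, 6.5, 5.2, 1.0]
max_reach = 6.1 + 6.5 + 5.2 + 1 = 18.8
L_max = max([6.1, 6.5, 5.2, 1.0]) = 6.5
S (sum of others) = 18.8 - 6.5 = 12.3
min_reach = max(0, 6.5 - 12.3) = max(0, -5.8) = 0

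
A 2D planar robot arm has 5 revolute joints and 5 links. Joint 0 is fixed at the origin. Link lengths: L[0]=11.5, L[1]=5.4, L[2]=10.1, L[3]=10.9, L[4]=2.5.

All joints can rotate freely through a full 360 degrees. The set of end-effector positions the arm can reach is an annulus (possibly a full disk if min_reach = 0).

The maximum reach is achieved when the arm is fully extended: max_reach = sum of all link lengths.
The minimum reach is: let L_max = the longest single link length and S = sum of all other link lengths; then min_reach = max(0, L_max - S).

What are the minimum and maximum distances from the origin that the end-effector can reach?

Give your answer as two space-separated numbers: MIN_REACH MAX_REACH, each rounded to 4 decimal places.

Answer: 0.0000 40.4000

Derivation:
Link lengths: [11.5, 5.4, 10.1, 10.9, 2.5]
max_reach = 11.5 + 5.4 + 10.1 + 10.9 + 2.5 = 40.4
L_max = max([11.5, 5.4, 10.1, 10.9, 2.5]) = 11.5
S (sum of others) = 40.4 - 11.5 = 28.9
min_reach = max(0, 11.5 - 28.9) = max(0, -17.4) = 0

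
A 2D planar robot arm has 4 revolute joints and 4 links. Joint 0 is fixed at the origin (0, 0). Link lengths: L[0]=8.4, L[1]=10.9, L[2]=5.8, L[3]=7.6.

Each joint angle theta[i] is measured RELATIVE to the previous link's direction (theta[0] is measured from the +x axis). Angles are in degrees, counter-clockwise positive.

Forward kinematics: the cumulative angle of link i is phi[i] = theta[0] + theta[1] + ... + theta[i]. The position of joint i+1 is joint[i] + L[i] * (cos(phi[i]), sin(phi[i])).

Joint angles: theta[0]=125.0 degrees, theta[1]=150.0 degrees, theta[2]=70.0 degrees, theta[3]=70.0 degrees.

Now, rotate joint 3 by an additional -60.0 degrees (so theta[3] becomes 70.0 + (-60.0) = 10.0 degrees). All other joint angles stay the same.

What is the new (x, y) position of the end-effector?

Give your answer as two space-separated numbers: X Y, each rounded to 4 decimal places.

Answer: 9.3054 -6.1412

Derivation:
joint[0] = (0.0000, 0.0000)  (base)
link 0: phi[0] = 125 = 125 deg
  cos(125 deg) = -0.5736, sin(125 deg) = 0.8192
  joint[1] = (0.0000, 0.0000) + 8.4 * (-0.5736, 0.8192) = (0.0000 + -4.8180, 0.0000 + 6.8809) = (-4.8180, 6.8809)
link 1: phi[1] = 125 + 150 = 275 deg
  cos(275 deg) = 0.0872, sin(275 deg) = -0.9962
  joint[2] = (-4.8180, 6.8809) + 10.9 * (0.0872, -0.9962) = (-4.8180 + 0.9500, 6.8809 + -10.8585) = (-3.8680, -3.9776)
link 2: phi[2] = 125 + 150 + 70 = 345 deg
  cos(345 deg) = 0.9659, sin(345 deg) = -0.2588
  joint[3] = (-3.8680, -3.9776) + 5.8 * (0.9659, -0.2588) = (-3.8680 + 5.6024, -3.9776 + -1.5012) = (1.7343, -5.4788)
link 3: phi[3] = 125 + 150 + 70 + 10 = 355 deg
  cos(355 deg) = 0.9962, sin(355 deg) = -0.0872
  joint[4] = (1.7343, -5.4788) + 7.6 * (0.9962, -0.0872) = (1.7343 + 7.5711, -5.4788 + -0.6624) = (9.3054, -6.1412)
End effector: (9.3054, -6.1412)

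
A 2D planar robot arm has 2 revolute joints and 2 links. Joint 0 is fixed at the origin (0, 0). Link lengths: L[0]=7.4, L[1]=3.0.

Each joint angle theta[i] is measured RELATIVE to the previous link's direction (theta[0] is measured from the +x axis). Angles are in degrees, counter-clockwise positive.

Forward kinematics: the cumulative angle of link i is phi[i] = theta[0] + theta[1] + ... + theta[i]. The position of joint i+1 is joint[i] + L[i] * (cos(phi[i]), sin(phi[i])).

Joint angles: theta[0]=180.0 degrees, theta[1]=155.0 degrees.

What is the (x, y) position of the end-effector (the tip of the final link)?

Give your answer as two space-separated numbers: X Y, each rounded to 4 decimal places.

Answer: -4.6811 -1.2679

Derivation:
joint[0] = (0.0000, 0.0000)  (base)
link 0: phi[0] = 180 = 180 deg
  cos(180 deg) = -1.0000, sin(180 deg) = 0.0000
  joint[1] = (0.0000, 0.0000) + 7.4 * (-1.0000, 0.0000) = (0.0000 + -7.4000, 0.0000 + 0.0000) = (-7.4000, 0.0000)
link 1: phi[1] = 180 + 155 = 335 deg
  cos(335 deg) = 0.9063, sin(335 deg) = -0.4226
  joint[2] = (-7.4000, 0.0000) + 3 * (0.9063, -0.4226) = (-7.4000 + 2.7189, 0.0000 + -1.2679) = (-4.6811, -1.2679)
End effector: (-4.6811, -1.2679)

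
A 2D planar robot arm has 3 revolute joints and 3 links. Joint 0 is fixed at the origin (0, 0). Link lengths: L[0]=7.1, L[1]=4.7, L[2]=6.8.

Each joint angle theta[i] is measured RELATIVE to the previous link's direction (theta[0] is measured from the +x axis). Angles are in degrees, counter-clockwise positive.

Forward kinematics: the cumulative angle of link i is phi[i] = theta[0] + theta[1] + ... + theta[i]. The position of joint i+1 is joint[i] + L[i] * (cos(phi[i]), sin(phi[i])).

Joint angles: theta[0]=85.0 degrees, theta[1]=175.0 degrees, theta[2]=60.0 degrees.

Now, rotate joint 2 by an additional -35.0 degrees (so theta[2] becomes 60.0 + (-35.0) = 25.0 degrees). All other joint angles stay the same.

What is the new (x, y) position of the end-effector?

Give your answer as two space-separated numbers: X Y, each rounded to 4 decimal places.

joint[0] = (0.0000, 0.0000)  (base)
link 0: phi[0] = 85 = 85 deg
  cos(85 deg) = 0.0872, sin(85 deg) = 0.9962
  joint[1] = (0.0000, 0.0000) + 7.1 * (0.0872, 0.9962) = (0.0000 + 0.6188, 0.0000 + 7.0730) = (0.6188, 7.0730)
link 1: phi[1] = 85 + 175 = 260 deg
  cos(260 deg) = -0.1736, sin(260 deg) = -0.9848
  joint[2] = (0.6188, 7.0730) + 4.7 * (-0.1736, -0.9848) = (0.6188 + -0.8161, 7.0730 + -4.6286) = (-0.1973, 2.4444)
link 2: phi[2] = 85 + 175 + 25 = 285 deg
  cos(285 deg) = 0.2588, sin(285 deg) = -0.9659
  joint[3] = (-0.1973, 2.4444) + 6.8 * (0.2588, -0.9659) = (-0.1973 + 1.7600, 2.4444 + -6.5683) = (1.5626, -4.1239)
End effector: (1.5626, -4.1239)

Answer: 1.5626 -4.1239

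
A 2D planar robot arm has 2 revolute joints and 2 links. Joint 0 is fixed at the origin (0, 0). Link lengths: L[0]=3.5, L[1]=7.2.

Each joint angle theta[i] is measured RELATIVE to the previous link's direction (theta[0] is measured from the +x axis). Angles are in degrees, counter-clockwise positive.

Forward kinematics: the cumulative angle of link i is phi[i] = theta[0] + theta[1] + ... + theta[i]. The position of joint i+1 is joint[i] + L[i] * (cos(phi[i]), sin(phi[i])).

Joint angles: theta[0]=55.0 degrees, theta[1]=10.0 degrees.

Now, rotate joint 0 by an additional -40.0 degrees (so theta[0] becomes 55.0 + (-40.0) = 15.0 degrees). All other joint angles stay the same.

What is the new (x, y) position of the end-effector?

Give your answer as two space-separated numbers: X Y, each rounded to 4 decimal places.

Answer: 9.9062 3.9487

Derivation:
joint[0] = (0.0000, 0.0000)  (base)
link 0: phi[0] = 15 = 15 deg
  cos(15 deg) = 0.9659, sin(15 deg) = 0.2588
  joint[1] = (0.0000, 0.0000) + 3.5 * (0.9659, 0.2588) = (0.0000 + 3.3807, 0.0000 + 0.9059) = (3.3807, 0.9059)
link 1: phi[1] = 15 + 10 = 25 deg
  cos(25 deg) = 0.9063, sin(25 deg) = 0.4226
  joint[2] = (3.3807, 0.9059) + 7.2 * (0.9063, 0.4226) = (3.3807 + 6.5254, 0.9059 + 3.0429) = (9.9062, 3.9487)
End effector: (9.9062, 3.9487)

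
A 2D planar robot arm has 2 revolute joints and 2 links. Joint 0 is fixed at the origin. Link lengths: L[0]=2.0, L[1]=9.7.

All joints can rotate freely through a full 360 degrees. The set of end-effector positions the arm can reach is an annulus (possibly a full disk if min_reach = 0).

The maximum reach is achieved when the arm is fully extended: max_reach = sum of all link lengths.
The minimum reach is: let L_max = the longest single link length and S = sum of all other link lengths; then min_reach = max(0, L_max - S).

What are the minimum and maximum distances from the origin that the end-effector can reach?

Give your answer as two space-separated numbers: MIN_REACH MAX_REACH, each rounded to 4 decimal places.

Link lengths: [2.0, 9.7]
max_reach = 2 + 9.7 = 11.7
L_max = max([2.0, 9.7]) = 9.7
S (sum of others) = 11.7 - 9.7 = 2
min_reach = max(0, 9.7 - 2) = max(0, 7.7) = 7.7

Answer: 7.7000 11.7000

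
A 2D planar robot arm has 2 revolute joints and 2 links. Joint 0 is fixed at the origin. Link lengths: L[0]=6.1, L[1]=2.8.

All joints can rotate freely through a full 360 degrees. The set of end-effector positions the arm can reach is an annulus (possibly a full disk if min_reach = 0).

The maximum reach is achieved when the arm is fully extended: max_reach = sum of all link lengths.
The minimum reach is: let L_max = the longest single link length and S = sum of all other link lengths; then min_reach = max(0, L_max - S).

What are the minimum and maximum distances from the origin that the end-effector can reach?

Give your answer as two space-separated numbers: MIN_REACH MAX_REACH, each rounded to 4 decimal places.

Link lengths: [6.1, 2.8]
max_reach = 6.1 + 2.8 = 8.9
L_max = max([6.1, 2.8]) = 6.1
S (sum of others) = 8.9 - 6.1 = 2.8
min_reach = max(0, 6.1 - 2.8) = max(0, 3.3) = 3.3

Answer: 3.3000 8.9000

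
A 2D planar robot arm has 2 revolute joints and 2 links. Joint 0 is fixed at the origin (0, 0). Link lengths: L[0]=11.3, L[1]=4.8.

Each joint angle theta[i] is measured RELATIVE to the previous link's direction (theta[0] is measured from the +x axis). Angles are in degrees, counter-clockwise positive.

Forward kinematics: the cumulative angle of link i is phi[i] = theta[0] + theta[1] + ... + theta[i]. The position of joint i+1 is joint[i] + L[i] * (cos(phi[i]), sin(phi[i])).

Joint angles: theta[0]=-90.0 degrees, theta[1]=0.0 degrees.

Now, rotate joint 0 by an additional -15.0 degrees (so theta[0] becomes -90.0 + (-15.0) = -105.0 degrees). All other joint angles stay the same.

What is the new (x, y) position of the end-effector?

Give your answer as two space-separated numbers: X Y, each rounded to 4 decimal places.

joint[0] = (0.0000, 0.0000)  (base)
link 0: phi[0] = -105 = -105 deg
  cos(-105 deg) = -0.2588, sin(-105 deg) = -0.9659
  joint[1] = (0.0000, 0.0000) + 11.3 * (-0.2588, -0.9659) = (0.0000 + -2.9247, 0.0000 + -10.9150) = (-2.9247, -10.9150)
link 1: phi[1] = -105 + 0 = -105 deg
  cos(-105 deg) = -0.2588, sin(-105 deg) = -0.9659
  joint[2] = (-2.9247, -10.9150) + 4.8 * (-0.2588, -0.9659) = (-2.9247 + -1.2423, -10.9150 + -4.6364) = (-4.1670, -15.5514)
End effector: (-4.1670, -15.5514)

Answer: -4.1670 -15.5514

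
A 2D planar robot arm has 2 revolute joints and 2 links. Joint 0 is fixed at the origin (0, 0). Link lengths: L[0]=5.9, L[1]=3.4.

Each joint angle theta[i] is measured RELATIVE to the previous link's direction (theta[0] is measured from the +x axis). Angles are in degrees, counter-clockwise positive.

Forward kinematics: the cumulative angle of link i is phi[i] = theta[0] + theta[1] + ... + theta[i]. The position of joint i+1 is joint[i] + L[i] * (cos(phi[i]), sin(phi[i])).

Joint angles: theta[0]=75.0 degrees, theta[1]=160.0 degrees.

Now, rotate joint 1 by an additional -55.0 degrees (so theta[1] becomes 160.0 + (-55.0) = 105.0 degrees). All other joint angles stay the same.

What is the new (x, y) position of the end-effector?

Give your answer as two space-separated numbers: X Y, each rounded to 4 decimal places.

Answer: -1.8730 5.6990

Derivation:
joint[0] = (0.0000, 0.0000)  (base)
link 0: phi[0] = 75 = 75 deg
  cos(75 deg) = 0.2588, sin(75 deg) = 0.9659
  joint[1] = (0.0000, 0.0000) + 5.9 * (0.2588, 0.9659) = (0.0000 + 1.5270, 0.0000 + 5.6990) = (1.5270, 5.6990)
link 1: phi[1] = 75 + 105 = 180 deg
  cos(180 deg) = -1.0000, sin(180 deg) = 0.0000
  joint[2] = (1.5270, 5.6990) + 3.4 * (-1.0000, 0.0000) = (1.5270 + -3.4000, 5.6990 + 0.0000) = (-1.8730, 5.6990)
End effector: (-1.8730, 5.6990)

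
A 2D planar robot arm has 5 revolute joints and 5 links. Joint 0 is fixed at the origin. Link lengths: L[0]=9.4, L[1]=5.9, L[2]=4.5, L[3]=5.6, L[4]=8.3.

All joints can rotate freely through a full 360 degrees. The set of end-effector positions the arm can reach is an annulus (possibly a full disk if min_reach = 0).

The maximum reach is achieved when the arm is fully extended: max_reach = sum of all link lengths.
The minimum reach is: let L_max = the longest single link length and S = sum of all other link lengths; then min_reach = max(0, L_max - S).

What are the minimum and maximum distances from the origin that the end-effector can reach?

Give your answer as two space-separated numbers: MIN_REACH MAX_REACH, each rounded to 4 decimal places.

Answer: 0.0000 33.7000

Derivation:
Link lengths: [9.4, 5.9, 4.5, 5.6, 8.3]
max_reach = 9.4 + 5.9 + 4.5 + 5.6 + 8.3 = 33.7
L_max = max([9.4, 5.9, 4.5, 5.6, 8.3]) = 9.4
S (sum of others) = 33.7 - 9.4 = 24.3
min_reach = max(0, 9.4 - 24.3) = max(0, -14.9) = 0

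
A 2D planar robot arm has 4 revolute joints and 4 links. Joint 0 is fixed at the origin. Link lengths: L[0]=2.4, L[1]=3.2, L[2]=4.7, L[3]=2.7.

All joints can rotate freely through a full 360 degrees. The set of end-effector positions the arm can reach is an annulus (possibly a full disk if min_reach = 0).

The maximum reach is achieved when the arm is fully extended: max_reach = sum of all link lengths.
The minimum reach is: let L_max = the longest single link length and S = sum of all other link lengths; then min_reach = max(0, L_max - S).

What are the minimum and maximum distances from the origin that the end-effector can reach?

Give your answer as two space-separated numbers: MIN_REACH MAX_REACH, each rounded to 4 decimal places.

Link lengths: [2.4, 3.2, 4.7, 2.7]
max_reach = 2.4 + 3.2 + 4.7 + 2.7 = 13
L_max = max([2.4, 3.2, 4.7, 2.7]) = 4.7
S (sum of others) = 13 - 4.7 = 8.3
min_reach = max(0, 4.7 - 8.3) = max(0, -3.6) = 0

Answer: 0.0000 13.0000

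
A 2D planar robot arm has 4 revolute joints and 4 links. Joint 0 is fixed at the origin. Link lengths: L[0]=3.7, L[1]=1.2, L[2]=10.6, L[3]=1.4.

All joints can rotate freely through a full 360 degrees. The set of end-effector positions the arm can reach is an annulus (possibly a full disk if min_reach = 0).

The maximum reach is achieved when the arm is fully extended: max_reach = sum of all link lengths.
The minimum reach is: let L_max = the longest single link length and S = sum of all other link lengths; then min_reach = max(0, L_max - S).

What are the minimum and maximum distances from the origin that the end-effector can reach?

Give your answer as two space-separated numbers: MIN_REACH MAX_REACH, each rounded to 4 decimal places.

Answer: 4.3000 16.9000

Derivation:
Link lengths: [3.7, 1.2, 10.6, 1.4]
max_reach = 3.7 + 1.2 + 10.6 + 1.4 = 16.9
L_max = max([3.7, 1.2, 10.6, 1.4]) = 10.6
S (sum of others) = 16.9 - 10.6 = 6.3
min_reach = max(0, 10.6 - 6.3) = max(0, 4.3) = 4.3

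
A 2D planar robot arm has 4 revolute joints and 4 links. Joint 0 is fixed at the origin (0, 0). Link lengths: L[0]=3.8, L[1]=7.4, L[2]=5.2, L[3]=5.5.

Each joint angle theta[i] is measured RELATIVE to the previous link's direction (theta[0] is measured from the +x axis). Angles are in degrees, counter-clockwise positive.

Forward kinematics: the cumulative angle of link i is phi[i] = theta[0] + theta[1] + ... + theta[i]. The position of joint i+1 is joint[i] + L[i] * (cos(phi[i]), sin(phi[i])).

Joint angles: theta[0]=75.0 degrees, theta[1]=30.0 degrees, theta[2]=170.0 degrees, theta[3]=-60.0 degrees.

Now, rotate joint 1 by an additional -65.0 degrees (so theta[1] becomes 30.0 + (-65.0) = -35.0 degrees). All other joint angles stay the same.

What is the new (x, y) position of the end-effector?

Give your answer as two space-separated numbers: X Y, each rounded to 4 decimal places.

Answer: -2.6142 8.5771

Derivation:
joint[0] = (0.0000, 0.0000)  (base)
link 0: phi[0] = 75 = 75 deg
  cos(75 deg) = 0.2588, sin(75 deg) = 0.9659
  joint[1] = (0.0000, 0.0000) + 3.8 * (0.2588, 0.9659) = (0.0000 + 0.9835, 0.0000 + 3.6705) = (0.9835, 3.6705)
link 1: phi[1] = 75 + -35 = 40 deg
  cos(40 deg) = 0.7660, sin(40 deg) = 0.6428
  joint[2] = (0.9835, 3.6705) + 7.4 * (0.7660, 0.6428) = (0.9835 + 5.6687, 3.6705 + 4.7566) = (6.6522, 8.4271)
link 2: phi[2] = 75 + -35 + 170 = 210 deg
  cos(210 deg) = -0.8660, sin(210 deg) = -0.5000
  joint[3] = (6.6522, 8.4271) + 5.2 * (-0.8660, -0.5000) = (6.6522 + -4.5033, 8.4271 + -2.6000) = (2.1489, 5.8271)
link 3: phi[3] = 75 + -35 + 170 + -60 = 150 deg
  cos(150 deg) = -0.8660, sin(150 deg) = 0.5000
  joint[4] = (2.1489, 5.8271) + 5.5 * (-0.8660, 0.5000) = (2.1489 + -4.7631, 5.8271 + 2.7500) = (-2.6142, 8.5771)
End effector: (-2.6142, 8.5771)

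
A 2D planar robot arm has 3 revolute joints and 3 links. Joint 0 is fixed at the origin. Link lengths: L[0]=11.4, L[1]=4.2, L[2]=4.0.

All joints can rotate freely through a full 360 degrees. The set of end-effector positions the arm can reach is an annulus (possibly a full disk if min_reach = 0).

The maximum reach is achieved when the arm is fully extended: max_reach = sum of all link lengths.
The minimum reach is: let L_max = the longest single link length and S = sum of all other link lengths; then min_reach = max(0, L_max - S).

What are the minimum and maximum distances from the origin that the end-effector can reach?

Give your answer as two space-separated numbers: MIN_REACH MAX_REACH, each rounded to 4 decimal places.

Link lengths: [11.4, 4.2, 4.0]
max_reach = 11.4 + 4.2 + 4 = 19.6
L_max = max([11.4, 4.2, 4.0]) = 11.4
S (sum of others) = 19.6 - 11.4 = 8.2
min_reach = max(0, 11.4 - 8.2) = max(0, 3.2) = 3.2

Answer: 3.2000 19.6000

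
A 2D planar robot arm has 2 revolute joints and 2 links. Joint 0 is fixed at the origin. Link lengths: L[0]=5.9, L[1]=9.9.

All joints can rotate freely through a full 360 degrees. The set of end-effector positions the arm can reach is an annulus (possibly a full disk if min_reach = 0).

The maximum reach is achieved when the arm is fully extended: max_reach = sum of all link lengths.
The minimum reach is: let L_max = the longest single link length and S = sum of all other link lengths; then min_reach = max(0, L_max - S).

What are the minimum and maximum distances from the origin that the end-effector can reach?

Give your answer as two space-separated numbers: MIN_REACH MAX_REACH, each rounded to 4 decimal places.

Answer: 4.0000 15.8000

Derivation:
Link lengths: [5.9, 9.9]
max_reach = 5.9 + 9.9 = 15.8
L_max = max([5.9, 9.9]) = 9.9
S (sum of others) = 15.8 - 9.9 = 5.9
min_reach = max(0, 9.9 - 5.9) = max(0, 4) = 4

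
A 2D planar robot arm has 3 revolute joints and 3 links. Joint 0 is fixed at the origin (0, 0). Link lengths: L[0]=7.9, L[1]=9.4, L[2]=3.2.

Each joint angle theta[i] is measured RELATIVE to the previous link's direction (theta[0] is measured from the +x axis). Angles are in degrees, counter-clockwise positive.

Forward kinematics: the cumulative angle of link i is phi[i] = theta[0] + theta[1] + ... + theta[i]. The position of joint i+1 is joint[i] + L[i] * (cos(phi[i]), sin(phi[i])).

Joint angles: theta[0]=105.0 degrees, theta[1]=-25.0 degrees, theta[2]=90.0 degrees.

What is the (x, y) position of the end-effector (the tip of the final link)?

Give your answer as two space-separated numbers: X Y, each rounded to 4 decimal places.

Answer: -3.5638 17.4437

Derivation:
joint[0] = (0.0000, 0.0000)  (base)
link 0: phi[0] = 105 = 105 deg
  cos(105 deg) = -0.2588, sin(105 deg) = 0.9659
  joint[1] = (0.0000, 0.0000) + 7.9 * (-0.2588, 0.9659) = (0.0000 + -2.0447, 0.0000 + 7.6308) = (-2.0447, 7.6308)
link 1: phi[1] = 105 + -25 = 80 deg
  cos(80 deg) = 0.1736, sin(80 deg) = 0.9848
  joint[2] = (-2.0447, 7.6308) + 9.4 * (0.1736, 0.9848) = (-2.0447 + 1.6323, 7.6308 + 9.2572) = (-0.4124, 16.8880)
link 2: phi[2] = 105 + -25 + 90 = 170 deg
  cos(170 deg) = -0.9848, sin(170 deg) = 0.1736
  joint[3] = (-0.4124, 16.8880) + 3.2 * (-0.9848, 0.1736) = (-0.4124 + -3.1514, 16.8880 + 0.5557) = (-3.5638, 17.4437)
End effector: (-3.5638, 17.4437)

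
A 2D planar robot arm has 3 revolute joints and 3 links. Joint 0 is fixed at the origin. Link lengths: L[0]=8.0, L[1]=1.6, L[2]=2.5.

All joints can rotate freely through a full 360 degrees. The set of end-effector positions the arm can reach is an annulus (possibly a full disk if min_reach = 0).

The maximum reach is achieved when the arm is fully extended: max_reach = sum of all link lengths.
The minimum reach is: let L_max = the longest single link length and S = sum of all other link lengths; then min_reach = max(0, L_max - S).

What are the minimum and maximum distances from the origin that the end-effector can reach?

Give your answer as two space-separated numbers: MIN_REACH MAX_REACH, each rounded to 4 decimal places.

Link lengths: [8.0, 1.6, 2.5]
max_reach = 8 + 1.6 + 2.5 = 12.1
L_max = max([8.0, 1.6, 2.5]) = 8
S (sum of others) = 12.1 - 8 = 4.1
min_reach = max(0, 8 - 4.1) = max(0, 3.9) = 3.9

Answer: 3.9000 12.1000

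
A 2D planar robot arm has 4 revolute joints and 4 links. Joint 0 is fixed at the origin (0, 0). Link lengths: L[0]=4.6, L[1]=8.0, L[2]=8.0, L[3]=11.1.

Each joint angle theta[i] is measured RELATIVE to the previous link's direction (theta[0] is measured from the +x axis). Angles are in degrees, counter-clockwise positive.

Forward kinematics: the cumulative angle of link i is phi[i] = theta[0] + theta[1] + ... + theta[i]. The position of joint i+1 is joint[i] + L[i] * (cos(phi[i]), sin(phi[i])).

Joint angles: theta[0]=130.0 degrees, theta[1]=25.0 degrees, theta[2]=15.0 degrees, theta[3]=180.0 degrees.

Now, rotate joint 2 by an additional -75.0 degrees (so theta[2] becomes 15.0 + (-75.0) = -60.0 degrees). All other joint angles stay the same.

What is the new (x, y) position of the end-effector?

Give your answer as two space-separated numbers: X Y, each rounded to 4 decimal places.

Answer: -9.9371 3.8165

Derivation:
joint[0] = (0.0000, 0.0000)  (base)
link 0: phi[0] = 130 = 130 deg
  cos(130 deg) = -0.6428, sin(130 deg) = 0.7660
  joint[1] = (0.0000, 0.0000) + 4.6 * (-0.6428, 0.7660) = (0.0000 + -2.9568, 0.0000 + 3.5238) = (-2.9568, 3.5238)
link 1: phi[1] = 130 + 25 = 155 deg
  cos(155 deg) = -0.9063, sin(155 deg) = 0.4226
  joint[2] = (-2.9568, 3.5238) + 8 * (-0.9063, 0.4226) = (-2.9568 + -7.2505, 3.5238 + 3.3809) = (-10.2073, 6.9048)
link 2: phi[2] = 130 + 25 + -60 = 95 deg
  cos(95 deg) = -0.0872, sin(95 deg) = 0.9962
  joint[3] = (-10.2073, 6.9048) + 8 * (-0.0872, 0.9962) = (-10.2073 + -0.6972, 6.9048 + 7.9696) = (-10.9045, 14.8743)
link 3: phi[3] = 130 + 25 + -60 + 180 = 275 deg
  cos(275 deg) = 0.0872, sin(275 deg) = -0.9962
  joint[4] = (-10.9045, 14.8743) + 11.1 * (0.0872, -0.9962) = (-10.9045 + 0.9674, 14.8743 + -11.0578) = (-9.9371, 3.8165)
End effector: (-9.9371, 3.8165)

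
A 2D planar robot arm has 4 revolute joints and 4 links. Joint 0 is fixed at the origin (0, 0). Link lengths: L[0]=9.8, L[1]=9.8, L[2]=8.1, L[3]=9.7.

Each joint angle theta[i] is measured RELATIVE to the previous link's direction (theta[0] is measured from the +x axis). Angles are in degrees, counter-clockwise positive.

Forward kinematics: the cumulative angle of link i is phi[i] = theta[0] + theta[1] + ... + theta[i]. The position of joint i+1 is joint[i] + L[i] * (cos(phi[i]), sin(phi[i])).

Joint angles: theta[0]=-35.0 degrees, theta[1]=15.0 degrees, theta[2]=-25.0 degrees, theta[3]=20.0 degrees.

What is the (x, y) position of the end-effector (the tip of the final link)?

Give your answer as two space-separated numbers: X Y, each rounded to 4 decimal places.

joint[0] = (0.0000, 0.0000)  (base)
link 0: phi[0] = -35 = -35 deg
  cos(-35 deg) = 0.8192, sin(-35 deg) = -0.5736
  joint[1] = (0.0000, 0.0000) + 9.8 * (0.8192, -0.5736) = (0.0000 + 8.0277, 0.0000 + -5.6210) = (8.0277, -5.6210)
link 1: phi[1] = -35 + 15 = -20 deg
  cos(-20 deg) = 0.9397, sin(-20 deg) = -0.3420
  joint[2] = (8.0277, -5.6210) + 9.8 * (0.9397, -0.3420) = (8.0277 + 9.2090, -5.6210 + -3.3518) = (17.2367, -8.9728)
link 2: phi[2] = -35 + 15 + -25 = -45 deg
  cos(-45 deg) = 0.7071, sin(-45 deg) = -0.7071
  joint[3] = (17.2367, -8.9728) + 8.1 * (0.7071, -0.7071) = (17.2367 + 5.7276, -8.9728 + -5.7276) = (22.9642, -14.7004)
link 3: phi[3] = -35 + 15 + -25 + 20 = -25 deg
  cos(-25 deg) = 0.9063, sin(-25 deg) = -0.4226
  joint[4] = (22.9642, -14.7004) + 9.7 * (0.9063, -0.4226) = (22.9642 + 8.7912, -14.7004 + -4.0994) = (31.7554, -18.7998)
End effector: (31.7554, -18.7998)

Answer: 31.7554 -18.7998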